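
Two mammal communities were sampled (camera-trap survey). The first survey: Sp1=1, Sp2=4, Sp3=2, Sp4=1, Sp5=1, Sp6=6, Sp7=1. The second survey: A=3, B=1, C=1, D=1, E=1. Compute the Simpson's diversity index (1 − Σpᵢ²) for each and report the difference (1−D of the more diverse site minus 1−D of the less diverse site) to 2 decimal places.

The first survey: N=16, proportions 0.0625, 0.25, 0.125, 0.0625, 0.0625, 0.375, 0.0625, giving 1−D = 0.7656 (working shown to 4 dp, full precision carried).
The second survey: N=7, proportions 0.4286, 0.1429, 0.1429, 0.1429, 0.1429, giving 1−D = 0.7347.
Difference = |0.7656 − 0.7347| = 0.0309, i.e. 0.03 to 2 decimal places.

0.03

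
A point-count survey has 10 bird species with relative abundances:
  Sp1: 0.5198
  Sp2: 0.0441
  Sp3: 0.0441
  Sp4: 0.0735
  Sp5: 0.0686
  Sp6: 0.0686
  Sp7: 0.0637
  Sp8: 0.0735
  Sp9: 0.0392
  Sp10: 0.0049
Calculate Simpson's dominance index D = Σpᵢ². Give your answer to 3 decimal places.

D = 0.5198² + 0.0441² + 0.0441² + 0.0735² + 0.0686² + 0.0686² + 0.0637² + 0.0735² + 0.0392² + 0.0049² = 0.27019 + 0.00194 + 0.00194 + 0.00540 + 0.00471 + 0.00471 + 0.00406 + 0.00540 + 0.00154 + 0.00002 = 0.29992 (working shown to 5 dp, full precision carried).
To 3 decimal places, D = 0.300.

0.300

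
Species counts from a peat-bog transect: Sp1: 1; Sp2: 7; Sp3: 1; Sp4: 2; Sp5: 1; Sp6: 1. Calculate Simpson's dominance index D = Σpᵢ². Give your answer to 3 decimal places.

Total N = 1+7+1+2+1+1 = 13, so the proportions are 0.07692, 0.53846, 0.07692, 0.15385, 0.07692, 0.07692 (working shown to 5 dp, full precision carried).
D = 0.07692² + 0.53846² + 0.07692² + 0.15385² + 0.07692² + 0.07692² = 0.00592 + 0.28994 + 0.00592 + 0.02367 + 0.00592 + 0.00592 = 0.33728.
To 3 decimal places, D = 0.337.

0.337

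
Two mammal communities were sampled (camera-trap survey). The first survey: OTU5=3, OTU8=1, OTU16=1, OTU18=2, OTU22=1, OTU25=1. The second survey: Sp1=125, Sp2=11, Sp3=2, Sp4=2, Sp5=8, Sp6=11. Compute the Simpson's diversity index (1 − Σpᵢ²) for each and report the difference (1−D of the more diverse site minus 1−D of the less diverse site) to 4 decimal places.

The first survey: N=9, proportions 0.333333333, 0.111111111, 0.111111111, 0.222222222, 0.111111111, 0.111111111, giving 1−D = 0.790123457 (working shown to 9 dp, full precision carried).
The second survey: N=159, proportions 0.786163522, 0.06918239, 0.012578616, 0.012578616, 0.050314465, 0.06918239, giving 1−D = 0.369526522.
Difference = |0.790123457 − 0.369526522| = 0.420596935, i.e. 0.4206 to 4 decimal places.

0.4206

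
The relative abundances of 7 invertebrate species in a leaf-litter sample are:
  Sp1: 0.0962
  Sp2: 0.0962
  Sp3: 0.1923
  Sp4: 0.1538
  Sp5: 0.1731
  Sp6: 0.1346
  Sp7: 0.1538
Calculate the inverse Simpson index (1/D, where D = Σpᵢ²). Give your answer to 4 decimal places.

6.6279

D = 0.0962² + 0.0962² + 0.1923² + 0.1538² + 0.1731² + 0.1346² + 0.1538² = 0.00925444 + 0.00925444 + 0.03697929 + 0.02365444 + 0.02996361 + 0.01811716 + 0.02365444 = 0.15087782 (working shown to 8 dp, full precision carried).
So 1/D = 6.627879, i.e. 6.6279 to 4 decimal places.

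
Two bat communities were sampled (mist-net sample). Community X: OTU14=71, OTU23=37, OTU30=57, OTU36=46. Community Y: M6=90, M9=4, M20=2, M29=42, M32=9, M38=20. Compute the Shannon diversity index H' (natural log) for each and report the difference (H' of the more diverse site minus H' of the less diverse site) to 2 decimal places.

Community X: N=211, proportions 0.3365, 0.1754, 0.2701, 0.218, giving H' = 1.3574 (working shown to 4 dp, full precision carried).
Community Y: N=167, proportions 0.5389, 0.024, 0.012, 0.2515, 0.0539, 0.1198, giving H' = 1.2342.
Difference = |1.3574 − 1.2342| = 0.1232, i.e. 0.12 to 2 decimal places.

0.12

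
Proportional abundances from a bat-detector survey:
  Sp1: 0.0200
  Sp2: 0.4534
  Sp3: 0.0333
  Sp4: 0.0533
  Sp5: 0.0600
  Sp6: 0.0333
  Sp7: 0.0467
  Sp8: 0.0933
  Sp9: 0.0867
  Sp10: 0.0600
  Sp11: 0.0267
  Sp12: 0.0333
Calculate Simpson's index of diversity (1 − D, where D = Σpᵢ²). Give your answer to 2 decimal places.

0.76

D = 0.02² + 0.4534² + 0.0333² + 0.0533² + 0.06² + 0.0333² + 0.0467² + 0.0933² + 0.0867² + 0.06² + 0.0267² + 0.0333² = 0.0004 + 0.2056 + 0.0011 + 0.0028 + 0.0036 + 0.0011 + 0.0022 + 0.0087 + 0.0075 + 0.0036 + 0.0007 + 0.0011 = 0.2385 (working shown to 4 dp, full precision carried).
So 1 − D = 0.7615, i.e. 0.76 to 2 decimal places.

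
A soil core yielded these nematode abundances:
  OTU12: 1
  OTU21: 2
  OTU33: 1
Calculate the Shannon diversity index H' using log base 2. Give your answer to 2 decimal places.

1.50

Total N = 1+2+1 = 4, so the proportions are 0.25, 0.5, 0.25 (working shown to 4 dp, full precision carried).
Each pᵢ log₂ pᵢ term: 0.25×(-2.0000)=-0.5000, 0.5×(-1.0000)=-0.5000, 0.25×(-2.0000)=-0.5000.
Sum = -1.5000, so H' = 1.50.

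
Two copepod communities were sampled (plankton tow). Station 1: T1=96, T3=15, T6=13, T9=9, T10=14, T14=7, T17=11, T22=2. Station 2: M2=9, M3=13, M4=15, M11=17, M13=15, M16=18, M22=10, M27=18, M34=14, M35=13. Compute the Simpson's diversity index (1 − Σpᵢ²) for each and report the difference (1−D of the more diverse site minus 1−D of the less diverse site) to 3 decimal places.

0.257

Station 1: N=167, proportions 0.5748503, 0.0898204, 0.0778443, 0.0538922, 0.0838323, 0.0419162, 0.0658683, 0.011976, giving 1−D = 0.6392484 (working shown to 7 dp, full precision carried).
Station 2: N=142, proportions 0.0633803, 0.0915493, 0.1056338, 0.1197183, 0.1056338, 0.1267606, 0.0704225, 0.1267606, 0.0985915, 0.0915493, giving 1−D = 0.8957548.
Difference = |0.6392484 − 0.8957548| = 0.2565064, i.e. 0.257 to 3 decimal places.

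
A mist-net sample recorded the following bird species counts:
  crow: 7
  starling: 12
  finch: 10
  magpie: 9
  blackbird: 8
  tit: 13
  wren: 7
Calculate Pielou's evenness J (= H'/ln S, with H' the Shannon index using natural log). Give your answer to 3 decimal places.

0.986

Total N = 7+12+10+9+8+13+7 = 66, so the proportions are 0.10606, 0.18182, 0.15152, 0.13636, 0.12121, 0.19697, 0.10606 (working shown to 5 dp, full precision carried).
H' = −Σ pᵢ ln pᵢ = −((-0.23797) + (-0.30995) + (-0.28592) + (-0.27170) + (-0.25578) + (-0.32002) + (-0.23797)) = 1.91932.
With S = 7 species, ln S = 1.94591, so J = 1.91932/1.94591 = 0.98633, i.e. 0.986 to 3 decimal places.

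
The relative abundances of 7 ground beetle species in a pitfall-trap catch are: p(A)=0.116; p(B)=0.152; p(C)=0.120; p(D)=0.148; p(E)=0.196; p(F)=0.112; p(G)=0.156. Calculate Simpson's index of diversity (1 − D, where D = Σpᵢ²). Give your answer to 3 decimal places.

0.852

D = 0.116² + 0.152² + 0.12² + 0.148² + 0.196² + 0.112² + 0.156² = 0.01346 + 0.02310 + 0.01440 + 0.02190 + 0.03842 + 0.01254 + 0.02434 = 0.14816 (working shown to 5 dp, full precision carried).
So 1 − D = 0.85184, i.e. 0.852 to 3 decimal places.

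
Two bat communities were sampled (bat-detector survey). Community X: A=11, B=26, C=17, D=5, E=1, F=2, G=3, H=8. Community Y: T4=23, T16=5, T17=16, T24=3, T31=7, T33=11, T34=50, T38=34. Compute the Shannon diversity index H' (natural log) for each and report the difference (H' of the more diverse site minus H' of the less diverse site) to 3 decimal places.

0.054

Community X: N=73, proportions 0.15068, 0.35616, 0.23288, 0.06849, 0.0137, 0.0274, 0.0411, 0.10959, giving H' = 1.70667 (working shown to 5 dp, full precision carried).
Community Y: N=149, proportions 0.15436, 0.03356, 0.10738, 0.02013, 0.04698, 0.07383, 0.33557, 0.22819, giving H' = 1.76021.
Difference = |1.70667 − 1.76021| = 0.05354, i.e. 0.054 to 3 decimal places.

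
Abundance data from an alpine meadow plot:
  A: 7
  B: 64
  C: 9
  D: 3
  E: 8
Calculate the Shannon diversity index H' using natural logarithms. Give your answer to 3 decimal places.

Total N = 7+64+9+3+8 = 91, so the proportions are 0.07692, 0.7033, 0.0989, 0.03297, 0.08791 (working shown to 5 dp, full precision carried).
Each pᵢ ln pᵢ term: 0.07692×(-2.56495)=-0.19730, 0.7033×(-0.35198)=-0.24754, 0.0989×(-2.31363)=-0.22882, 0.03297×(-3.41225)=-0.11249, 0.08791×(-2.43142)=-0.21375.
Sum = -0.99991, so H' = 1.000.

1.000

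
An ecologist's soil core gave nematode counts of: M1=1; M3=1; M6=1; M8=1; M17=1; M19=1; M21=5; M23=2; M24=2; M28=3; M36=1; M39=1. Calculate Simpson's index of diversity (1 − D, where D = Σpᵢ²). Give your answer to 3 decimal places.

Total N = 1+1+1+1+1+1+5+2+2+3+1+1 = 20, so the proportions are 0.05, 0.05, 0.05, 0.05, 0.05, 0.05, 0.25, 0.1, 0.1, 0.15, 0.05, 0.05 (working shown to 5 dp, full precision carried).
D = 0.05² + 0.05² + 0.05² + 0.05² + 0.05² + 0.05² + 0.25² + 0.1² + 0.1² + 0.15² + 0.05² + 0.05² = 0.00250 + 0.00250 + 0.00250 + 0.00250 + 0.00250 + 0.00250 + 0.06250 + 0.01000 + 0.01000 + 0.02250 + 0.00250 + 0.00250 = 0.12500.
So 1 − D = 0.87500, i.e. 0.875 to 3 decimal places.

0.875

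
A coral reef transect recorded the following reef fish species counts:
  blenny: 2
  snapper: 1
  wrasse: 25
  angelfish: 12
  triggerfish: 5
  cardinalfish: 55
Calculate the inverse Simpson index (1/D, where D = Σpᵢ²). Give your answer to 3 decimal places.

2.615

Total N = 2+1+25+12+5+55 = 100, so the proportions are 0.02, 0.01, 0.25, 0.12, 0.05, 0.55 (working shown to 6 dp, full precision carried).
D = 0.02² + 0.01² + 0.25² + 0.12² + 0.05² + 0.55² = 0.000400 + 0.000100 + 0.062500 + 0.014400 + 0.002500 + 0.302500 = 0.382400.
So 1/D = 2.61506, i.e. 2.615 to 3 decimal places.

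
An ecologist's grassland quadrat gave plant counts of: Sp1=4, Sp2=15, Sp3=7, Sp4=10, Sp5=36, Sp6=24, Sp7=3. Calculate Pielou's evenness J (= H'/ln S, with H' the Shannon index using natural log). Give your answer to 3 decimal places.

0.849

Total N = 4+15+7+10+36+24+3 = 99, so the proportions are 0.0404, 0.15152, 0.07071, 0.10101, 0.36364, 0.24242, 0.0303 (working shown to 5 dp, full precision carried).
H' = −Σ pᵢ ln pᵢ = −((-0.12965) + (-0.28592) + (-0.18732) + (-0.23157) + (-0.36785) + (-0.34353) + (-0.10595)) = 1.65180.
With S = 7 species, ln S = 1.94591, so J = 1.65180/1.94591 = 0.84886, i.e. 0.849 to 3 decimal places.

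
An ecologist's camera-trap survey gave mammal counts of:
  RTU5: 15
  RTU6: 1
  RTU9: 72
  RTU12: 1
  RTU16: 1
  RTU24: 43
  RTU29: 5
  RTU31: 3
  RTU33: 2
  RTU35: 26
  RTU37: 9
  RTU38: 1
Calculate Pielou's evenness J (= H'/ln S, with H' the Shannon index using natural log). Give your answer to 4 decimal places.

Total N = 15+1+72+1+1+43+5+3+2+26+9+1 = 179, so the proportions are 0.083799, 0.005587, 0.402235, 0.005587, 0.005587, 0.240223, 0.027933, 0.01676, 0.011173, 0.145251, 0.050279, 0.005587 (working shown to 6 dp, full precision carried).
H' = −Σ pᵢ ln pᵢ = −((-0.207766) + (-0.028980) + (-0.366323) + (-0.028980) + (-0.028980) + (-0.342603) + (-0.099943) + (-0.068527) + (-0.050215) + (-0.280232) + (-0.150343) + (-0.028980)) = 1.681871.
With S = 12 species, ln S = 2.484907, so J = 1.681871/2.484907 = 0.676835, i.e. 0.6768 to 4 decimal places.

0.6768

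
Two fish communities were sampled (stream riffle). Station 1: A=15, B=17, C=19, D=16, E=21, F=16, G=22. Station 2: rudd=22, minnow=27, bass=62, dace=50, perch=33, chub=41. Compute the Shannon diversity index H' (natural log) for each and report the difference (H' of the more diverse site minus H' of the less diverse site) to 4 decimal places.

0.2049

Station 1: N=126, proportions 0.119048, 0.134921, 0.150794, 0.126984, 0.166667, 0.126984, 0.174603, giving H' = 1.936358 (working shown to 6 dp, full precision carried).
Station 2: N=235, proportions 0.093617, 0.114894, 0.26383, 0.212766, 0.140426, 0.174468, giving H' = 1.731436.
Difference = |1.936358 − 1.731436| = 0.204922, i.e. 0.2049 to 4 decimal places.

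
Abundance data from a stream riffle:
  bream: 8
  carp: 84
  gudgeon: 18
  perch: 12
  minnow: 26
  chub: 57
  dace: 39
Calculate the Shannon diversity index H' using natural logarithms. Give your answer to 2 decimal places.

Total N = 8+84+18+12+26+57+39 = 244, so the proportions are 0.0328, 0.3443, 0.0738, 0.0492, 0.1066, 0.2336, 0.1598 (working shown to 4 dp, full precision carried).
Each pᵢ ln pᵢ term: 0.0328×(-3.4177)=-0.1121, 0.3443×(-1.0664)=-0.3671, 0.0738×(-2.6068)=-0.1923, 0.0492×(-3.0123)=-0.1481, 0.1066×(-2.2391)=-0.2386, 0.2336×(-1.4541)=-0.3397, 0.1598×(-1.8336)=-0.2931.
Sum = -1.6910, so H' = 1.69.

1.69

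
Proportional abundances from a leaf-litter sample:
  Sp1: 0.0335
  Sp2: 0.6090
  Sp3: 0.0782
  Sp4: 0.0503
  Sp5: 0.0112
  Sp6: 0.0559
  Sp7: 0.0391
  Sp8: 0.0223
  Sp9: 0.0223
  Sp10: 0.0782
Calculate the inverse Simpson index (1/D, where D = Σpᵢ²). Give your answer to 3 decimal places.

D = 0.0335² + 0.609² + 0.0782² + 0.0503² + 0.0112² + 0.0559² + 0.0391² + 0.0223² + 0.0223² + 0.0782² = 0.001122 + 0.370881 + 0.006115 + 0.002530 + 0.000125 + 0.003125 + 0.001529 + 0.000497 + 0.000497 + 0.006115 = 0.392537 (working shown to 6 dp, full precision carried).
So 1/D = 2.54753, i.e. 2.548 to 3 decimal places.

2.548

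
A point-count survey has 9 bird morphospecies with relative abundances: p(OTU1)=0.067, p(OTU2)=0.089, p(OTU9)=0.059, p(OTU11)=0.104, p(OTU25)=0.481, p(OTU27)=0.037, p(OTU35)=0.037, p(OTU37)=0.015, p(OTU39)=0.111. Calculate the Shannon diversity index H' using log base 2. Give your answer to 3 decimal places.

2.455

Each pᵢ log₂ pᵢ term (working shown to 5 dp, full precision carried): 0.067×(-3.89970)=-0.26128, 0.089×(-3.49005)=-0.31061, 0.059×(-4.08314)=-0.24091, 0.104×(-3.26534)=-0.33960, 0.481×(-1.05589)=-0.50788, 0.037×(-4.75633)=-0.17598, 0.037×(-4.75633)=-0.17598, 0.015×(-6.05889)=-0.09088, 0.111×(-3.17137)=-0.35202.
Sum = -2.45515, so H' = 2.455.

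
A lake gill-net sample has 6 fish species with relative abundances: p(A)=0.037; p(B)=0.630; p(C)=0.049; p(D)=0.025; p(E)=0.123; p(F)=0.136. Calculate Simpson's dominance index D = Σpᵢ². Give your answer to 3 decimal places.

0.435

D = 0.037² + 0.63² + 0.049² + 0.025² + 0.123² + 0.136² = 0.00137 + 0.39690 + 0.00240 + 0.00063 + 0.01513 + 0.01850 = 0.43492 (working shown to 5 dp, full precision carried).
To 3 decimal places, D = 0.435.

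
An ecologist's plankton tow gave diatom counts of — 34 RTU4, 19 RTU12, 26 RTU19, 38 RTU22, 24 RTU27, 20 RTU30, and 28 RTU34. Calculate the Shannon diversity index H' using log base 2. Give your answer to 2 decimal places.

Total N = 34+19+26+38+24+20+28 = 189, so the proportions are 0.1799, 0.1005, 0.1376, 0.2011, 0.127, 0.1058, 0.1481 (working shown to 4 dp, full precision carried).
Each pᵢ log₂ pᵢ term: 0.1799×(-2.4748)=-0.4452, 0.1005×(-3.3143)=-0.3332, 0.1376×(-2.8618)=-0.3937, 0.2011×(-2.3143)=-0.4653, 0.127×(-2.9773)=-0.3781, 0.1058×(-3.2403)=-0.3429, 0.1481×(-2.7549)=-0.4081.
Sum = -2.7665, so H' = 2.77.

2.77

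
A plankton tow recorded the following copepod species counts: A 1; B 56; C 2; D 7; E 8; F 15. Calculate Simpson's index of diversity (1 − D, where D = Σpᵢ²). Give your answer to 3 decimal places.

0.561

Total N = 1+56+2+7+8+15 = 89, so the proportions are 0.01124, 0.62921, 0.02247, 0.07865, 0.08989, 0.16854 (working shown to 5 dp, full precision carried).
D = 0.01124² + 0.62921² + 0.02247² + 0.07865² + 0.08989² + 0.16854² = 0.00013 + 0.39591 + 0.00050 + 0.00619 + 0.00808 + 0.02841 = 0.43921.
So 1 − D = 0.56079, i.e. 0.561 to 3 decimal places.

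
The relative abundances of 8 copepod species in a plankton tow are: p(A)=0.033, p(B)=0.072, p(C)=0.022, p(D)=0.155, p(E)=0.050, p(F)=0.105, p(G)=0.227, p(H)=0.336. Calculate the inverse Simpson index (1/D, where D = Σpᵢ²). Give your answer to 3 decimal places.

4.791

D = 0.033² + 0.072² + 0.022² + 0.155² + 0.05² + 0.105² + 0.227² + 0.336² = 0.0010890 + 0.0051840 + 0.0004840 + 0.0240250 + 0.0025000 + 0.0110250 + 0.0515290 + 0.1128960 = 0.2087320 (working shown to 7 dp, full precision carried).
So 1/D = 4.79083, i.e. 4.791 to 3 decimal places.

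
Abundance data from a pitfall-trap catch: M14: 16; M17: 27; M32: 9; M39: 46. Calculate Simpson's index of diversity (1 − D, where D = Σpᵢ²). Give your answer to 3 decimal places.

0.669

Total N = 16+27+9+46 = 98, so the proportions are 0.16327, 0.27551, 0.09184, 0.46939 (working shown to 5 dp, full precision carried).
D = 0.16327² + 0.27551² + 0.09184² + 0.46939² = 0.02666 + 0.07591 + 0.00843 + 0.22032 = 0.33132.
So 1 − D = 0.66868, i.e. 0.669 to 3 decimal places.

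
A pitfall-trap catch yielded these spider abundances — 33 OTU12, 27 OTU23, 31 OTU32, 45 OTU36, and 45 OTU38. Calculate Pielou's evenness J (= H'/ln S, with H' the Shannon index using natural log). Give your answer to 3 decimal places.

Total N = 33+27+31+45+45 = 181, so the proportions are 0.18232, 0.14917, 0.17127, 0.24862, 0.24862 (working shown to 5 dp, full precision carried).
H' = −Σ pᵢ ln pᵢ = −((-0.31031) + (-0.28382) + (-0.30221) + (-0.34604) + (-0.34604)) = 1.58841.
With S = 5 species, ln S = 1.60944, so J = 1.58841/1.60944 = 0.98694, i.e. 0.987 to 3 decimal places.

0.987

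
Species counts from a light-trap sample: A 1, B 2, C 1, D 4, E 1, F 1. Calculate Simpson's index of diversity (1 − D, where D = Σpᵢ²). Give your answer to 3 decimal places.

Total N = 1+2+1+4+1+1 = 10, so the proportions are 0.1, 0.2, 0.1, 0.4, 0.1, 0.1 (working shown to 5 dp, full precision carried).
D = 0.1² + 0.2² + 0.1² + 0.4² + 0.1² + 0.1² = 0.01000 + 0.04000 + 0.01000 + 0.16000 + 0.01000 + 0.01000 = 0.24000.
So 1 − D = 0.76000, i.e. 0.760 to 3 decimal places.

0.760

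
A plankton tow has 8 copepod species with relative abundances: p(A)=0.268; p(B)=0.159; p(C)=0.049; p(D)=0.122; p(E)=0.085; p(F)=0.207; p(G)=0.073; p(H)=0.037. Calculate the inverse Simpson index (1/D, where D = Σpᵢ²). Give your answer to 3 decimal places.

D = 0.268² + 0.159² + 0.049² + 0.122² + 0.085² + 0.207² + 0.073² + 0.037² = 0.0718240 + 0.0252810 + 0.0024010 + 0.0148840 + 0.0072250 + 0.0428490 + 0.0053290 + 0.0013690 = 0.1711620 (working shown to 7 dp, full precision carried).
So 1/D = 5.84242, i.e. 5.842 to 3 decimal places.

5.842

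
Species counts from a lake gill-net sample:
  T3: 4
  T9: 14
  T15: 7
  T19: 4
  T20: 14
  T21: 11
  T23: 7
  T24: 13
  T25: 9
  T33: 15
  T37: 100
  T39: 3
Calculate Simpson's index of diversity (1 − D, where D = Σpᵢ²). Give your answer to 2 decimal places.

0.72

Total N = 4+14+7+4+14+11+7+13+9+15+100+3 = 201, so the proportions are 0.0199, 0.0697, 0.0348, 0.0199, 0.0697, 0.0547, 0.0348, 0.0647, 0.0448, 0.0746, 0.4975, 0.0149 (working shown to 4 dp, full precision carried).
D = 0.0199² + 0.0697² + 0.0348² + 0.0199² + 0.0697² + 0.0547² + 0.0348² + 0.0647² + 0.0448² + 0.0746² + 0.4975² + 0.0149² = 0.0004 + 0.0049 + 0.0012 + 0.0004 + 0.0049 + 0.0030 + 0.0012 + 0.0042 + 0.0020 + 0.0056 + 0.2475 + 0.0002 = 0.2754.
So 1 − D = 0.7246, i.e. 0.72 to 2 decimal places.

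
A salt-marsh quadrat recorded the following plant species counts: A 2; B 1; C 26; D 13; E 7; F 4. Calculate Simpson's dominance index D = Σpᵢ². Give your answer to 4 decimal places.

0.3257

Total N = 2+1+26+13+7+4 = 53, so the proportions are 0.037736, 0.018868, 0.490566, 0.245283, 0.132075, 0.075472 (working shown to 6 dp, full precision carried).
D = 0.037736² + 0.018868² + 0.490566² + 0.245283² + 0.132075² + 0.075472² = 0.001424 + 0.000356 + 0.240655 + 0.060164 + 0.017444 + 0.005696 = 0.325739.
To 4 decimal places, D = 0.3257.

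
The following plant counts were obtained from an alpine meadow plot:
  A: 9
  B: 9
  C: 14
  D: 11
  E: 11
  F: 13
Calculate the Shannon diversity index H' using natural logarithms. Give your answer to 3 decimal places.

1.778

Total N = 9+9+14+11+11+13 = 67, so the proportions are 0.13433, 0.13433, 0.20896, 0.16418, 0.16418, 0.19403 (working shown to 5 dp, full precision carried).
Each pᵢ ln pᵢ term: 0.13433×(-2.00747)=-0.26966, 0.13433×(-2.00747)=-0.26966, 0.20896×(-1.56564)=-0.32715, 0.16418×(-1.80680)=-0.29664, 0.16418×(-1.80680)=-0.29664, 0.19403×(-1.63974)=-0.31816.
Sum = -1.77790, so H' = 1.778.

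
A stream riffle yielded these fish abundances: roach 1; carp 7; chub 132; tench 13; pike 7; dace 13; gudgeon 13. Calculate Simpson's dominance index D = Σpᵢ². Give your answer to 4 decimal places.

0.5212

Total N = 1+7+132+13+7+13+13 = 186, so the proportions are 0.005376, 0.037634, 0.709677, 0.069892, 0.037634, 0.069892, 0.069892 (working shown to 6 dp, full precision carried).
D = 0.005376² + 0.037634² + 0.709677² + 0.069892² + 0.037634² + 0.069892² + 0.069892² = 0.000029 + 0.001416 + 0.503642 + 0.004885 + 0.001416 + 0.004885 + 0.004885 = 0.521159.
To 4 decimal places, D = 0.5212.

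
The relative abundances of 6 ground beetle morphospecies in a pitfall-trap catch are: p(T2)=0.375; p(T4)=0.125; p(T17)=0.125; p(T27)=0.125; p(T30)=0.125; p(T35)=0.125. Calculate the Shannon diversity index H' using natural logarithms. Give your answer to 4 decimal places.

Each pᵢ ln pᵢ term (working shown to 6 dp, full precision carried): 0.375×(-0.980829)=-0.367811, 0.125×(-2.079442)=-0.259930, 0.125×(-2.079442)=-0.259930, 0.125×(-2.079442)=-0.259930, 0.125×(-2.079442)=-0.259930, 0.125×(-2.079442)=-0.259930.
Sum = -1.667462, so H' = 1.6675.

1.6675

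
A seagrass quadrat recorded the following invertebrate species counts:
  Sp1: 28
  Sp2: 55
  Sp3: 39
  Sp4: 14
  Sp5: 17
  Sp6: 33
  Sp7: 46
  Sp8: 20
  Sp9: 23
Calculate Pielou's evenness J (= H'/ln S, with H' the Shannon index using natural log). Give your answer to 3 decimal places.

0.959

Total N = 28+55+39+14+17+33+46+20+23 = 275, so the proportions are 0.10182, 0.2, 0.14182, 0.05091, 0.06182, 0.12, 0.16727, 0.07273, 0.08364 (working shown to 5 dp, full precision carried).
H' = −Σ pᵢ ln pᵢ = −((-0.23261) + (-0.32189) + (-0.27700) + (-0.15159) + (-0.17207) + (-0.25443) + (-0.29911) + (-0.19062) + (-0.20752)) = 2.10685.
With S = 9 species, ln S = 2.19722, so J = 2.10685/2.19722 = 0.95887, i.e. 0.959 to 3 decimal places.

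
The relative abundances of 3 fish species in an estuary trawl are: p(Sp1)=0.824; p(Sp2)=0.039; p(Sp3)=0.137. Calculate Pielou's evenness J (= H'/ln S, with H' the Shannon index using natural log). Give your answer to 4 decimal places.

H' = −Σ pᵢ ln pᵢ = −((-0.159514) + (-0.126524) + (-0.272325)) = 0.558362 (working shown to 6 dp, full precision carried).
With S = 3 species, ln S = 1.098612, so J = 0.558362/1.098612 = 0.508243, i.e. 0.5082 to 4 decimal places.

0.5082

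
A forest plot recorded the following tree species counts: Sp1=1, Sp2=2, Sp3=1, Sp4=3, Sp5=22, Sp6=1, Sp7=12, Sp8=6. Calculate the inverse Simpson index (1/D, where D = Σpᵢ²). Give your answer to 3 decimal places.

3.388

Total N = 1+2+1+3+22+1+12+6 = 48, so the proportions are 0.0208333, 0.0416667, 0.0208333, 0.0625, 0.4583333, 0.0208333, 0.25, 0.125 (working shown to 7 dp, full precision carried).
D = 0.0208333² + 0.0416667² + 0.0208333² + 0.0625² + 0.4583333² + 0.0208333² + 0.25² + 0.125² = 0.0004340 + 0.0017361 + 0.0004340 + 0.0039062 + 0.2100694 + 0.0004340 + 0.0625000 + 0.0156250 = 0.2951389.
So 1/D = 3.38824, i.e. 3.388 to 3 decimal places.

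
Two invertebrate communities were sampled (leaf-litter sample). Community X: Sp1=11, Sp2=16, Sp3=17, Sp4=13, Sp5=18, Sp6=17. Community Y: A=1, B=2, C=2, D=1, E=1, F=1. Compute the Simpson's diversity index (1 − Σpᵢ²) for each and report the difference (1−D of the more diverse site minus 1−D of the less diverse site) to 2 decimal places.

0.02

Community X: N=92, proportions 0.1196, 0.1739, 0.1848, 0.1413, 0.1957, 0.1848, giving 1−D = 0.8289 (working shown to 4 dp, full precision carried).
Community Y: N=8, proportions 0.125, 0.25, 0.25, 0.125, 0.125, 0.125, giving 1−D = 0.8125.
Difference = |0.8289 − 0.8125| = 0.0164, i.e. 0.02 to 2 decimal places.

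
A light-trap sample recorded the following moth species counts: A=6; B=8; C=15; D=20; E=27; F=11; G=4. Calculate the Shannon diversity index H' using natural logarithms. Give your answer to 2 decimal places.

1.78

Total N = 6+8+15+20+27+11+4 = 91, so the proportions are 0.0659, 0.0879, 0.1648, 0.2198, 0.2967, 0.1209, 0.044 (working shown to 4 dp, full precision carried).
Each pᵢ ln pᵢ term: 0.0659×(-2.7191)=-0.1793, 0.0879×(-2.4314)=-0.2138, 0.1648×(-1.8028)=-0.2972, 0.2198×(-1.5151)=-0.3330, 0.2967×(-1.2150)=-0.3605, 0.1209×(-2.1130)=-0.2554, 0.044×(-3.1246)=-0.1373.
Sum = -1.7765, so H' = 1.78.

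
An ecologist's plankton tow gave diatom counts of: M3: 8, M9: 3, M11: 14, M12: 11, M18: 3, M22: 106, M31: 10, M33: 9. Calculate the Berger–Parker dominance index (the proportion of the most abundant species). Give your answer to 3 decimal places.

Total N = 8+3+14+11+3+106+10+9 = 164, so the proportions are 0.04878, 0.01829, 0.08537, 0.06707, 0.01829, 0.64634, 0.06098, 0.05488 (working shown to 5 dp, full precision carried).
The largest proportion is 0.64634, i.e. d = 0.646 to 3 decimal places.

0.646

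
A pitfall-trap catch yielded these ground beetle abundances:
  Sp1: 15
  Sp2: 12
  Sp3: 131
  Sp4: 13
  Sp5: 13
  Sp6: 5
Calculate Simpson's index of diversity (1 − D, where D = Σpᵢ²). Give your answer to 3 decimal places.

Total N = 15+12+131+13+13+5 = 189, so the proportions are 0.07937, 0.06349, 0.69312, 0.06878, 0.06878, 0.02646 (working shown to 5 dp, full precision carried).
D = 0.07937² + 0.06349² + 0.69312² + 0.06878² + 0.06878² + 0.02646² = 0.00630 + 0.00403 + 0.48042 + 0.00473 + 0.00473 + 0.00070 = 0.50091.
So 1 − D = 0.49909, i.e. 0.499 to 3 decimal places.

0.499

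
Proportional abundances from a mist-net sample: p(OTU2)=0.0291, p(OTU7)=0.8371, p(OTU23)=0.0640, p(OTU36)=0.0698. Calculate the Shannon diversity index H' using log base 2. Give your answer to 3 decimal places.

Each pᵢ log₂ pᵢ term (working shown to 5 dp, full precision carried): 0.0291×(-5.10284)=-0.14849, 0.8371×(-0.25653)=-0.21474, 0.064×(-3.96578)=-0.25381, 0.0698×(-3.84063)=-0.26808.
Sum = -0.88512, so H' = 0.885.

0.885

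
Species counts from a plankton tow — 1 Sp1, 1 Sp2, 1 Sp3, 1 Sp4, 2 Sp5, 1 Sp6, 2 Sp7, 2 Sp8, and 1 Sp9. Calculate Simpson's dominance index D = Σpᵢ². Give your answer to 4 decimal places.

0.1250

Total N = 1+1+1+1+2+1+2+2+1 = 12, so the proportions are 0.083333, 0.083333, 0.083333, 0.083333, 0.166667, 0.083333, 0.166667, 0.166667, 0.083333 (working shown to 6 dp, full precision carried).
D = 0.083333² + 0.083333² + 0.083333² + 0.083333² + 0.166667² + 0.083333² + 0.166667² + 0.166667² + 0.083333² = 0.006944 + 0.006944 + 0.006944 + 0.006944 + 0.027778 + 0.006944 + 0.027778 + 0.027778 + 0.006944 = 0.125000.
To 4 decimal places, D = 0.1250.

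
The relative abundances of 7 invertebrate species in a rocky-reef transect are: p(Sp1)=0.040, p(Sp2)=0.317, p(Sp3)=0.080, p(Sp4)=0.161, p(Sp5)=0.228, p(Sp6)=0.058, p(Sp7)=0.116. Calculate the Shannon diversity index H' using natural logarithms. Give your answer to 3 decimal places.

1.741

Each pᵢ ln pᵢ term (working shown to 5 dp, full precision carried): 0.04×(-3.21888)=-0.12876, 0.317×(-1.14885)=-0.36419, 0.08×(-2.52573)=-0.20206, 0.161×(-1.82635)=-0.29404, 0.228×(-1.47841)=-0.33708, 0.058×(-2.84731)=-0.16514, 0.116×(-2.15417)=-0.24988.
Sum = -1.74115, so H' = 1.741.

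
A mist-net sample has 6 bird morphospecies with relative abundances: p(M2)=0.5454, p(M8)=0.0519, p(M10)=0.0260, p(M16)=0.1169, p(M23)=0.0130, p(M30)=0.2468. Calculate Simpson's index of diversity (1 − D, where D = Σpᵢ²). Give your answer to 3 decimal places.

0.624

D = 0.5454² + 0.0519² + 0.026² + 0.1169² + 0.013² + 0.2468² = 0.29746 + 0.00269 + 0.00068 + 0.01367 + 0.00017 + 0.06091 = 0.37558 (working shown to 5 dp, full precision carried).
So 1 − D = 0.62442, i.e. 0.624 to 3 decimal places.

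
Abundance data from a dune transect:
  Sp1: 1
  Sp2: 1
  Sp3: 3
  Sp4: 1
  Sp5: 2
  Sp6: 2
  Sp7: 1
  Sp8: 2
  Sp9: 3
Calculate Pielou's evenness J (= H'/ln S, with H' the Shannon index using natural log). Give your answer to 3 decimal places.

0.956

Total N = 1+1+3+1+2+2+1+2+3 = 16, so the proportions are 0.0625, 0.0625, 0.1875, 0.0625, 0.125, 0.125, 0.0625, 0.125, 0.1875 (working shown to 5 dp, full precision carried).
H' = −Σ pᵢ ln pᵢ = −((-0.17329) + (-0.17329) + (-0.31387) + (-0.17329) + (-0.25993) + (-0.25993) + (-0.17329) + (-0.25993) + (-0.31387)) = 2.10068.
With S = 9 species, ln S = 2.19722, so J = 2.10068/2.19722 = 0.95606, i.e. 0.956 to 3 decimal places.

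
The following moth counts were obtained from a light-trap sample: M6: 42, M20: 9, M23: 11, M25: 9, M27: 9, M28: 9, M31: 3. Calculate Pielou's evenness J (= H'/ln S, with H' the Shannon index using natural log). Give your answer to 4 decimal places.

0.8393

Total N = 42+9+11+9+9+9+3 = 92, so the proportions are 0.456522, 0.097826, 0.119565, 0.097826, 0.097826, 0.097826, 0.032609 (working shown to 6 dp, full precision carried).
H' = −Σ pᵢ ln pᵢ = −((-0.357967) + (-0.227403) + (-0.253944) + (-0.227403) + (-0.227403) + (-0.227403) + (-0.111625)) = 1.633148.
With S = 7 species, ln S = 1.945910, so J = 1.633148/1.945910 = 0.839272, i.e. 0.8393 to 4 decimal places.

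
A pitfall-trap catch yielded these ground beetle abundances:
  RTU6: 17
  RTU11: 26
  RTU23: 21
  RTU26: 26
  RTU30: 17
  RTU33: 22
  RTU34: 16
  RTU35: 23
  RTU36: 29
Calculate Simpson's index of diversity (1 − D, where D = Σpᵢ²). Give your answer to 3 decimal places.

Total N = 17+26+21+26+17+22+16+23+29 = 197, so the proportions are 0.08629, 0.13198, 0.1066, 0.13198, 0.08629, 0.11168, 0.08122, 0.11675, 0.14721 (working shown to 5 dp, full precision carried).
D = 0.08629² + 0.13198² + 0.1066² + 0.13198² + 0.08629² + 0.11168² + 0.08122² + 0.11675² + 0.14721² = 0.00745 + 0.01742 + 0.01136 + 0.01742 + 0.00745 + 0.01247 + 0.00660 + 0.01363 + 0.02167 = 0.11546.
So 1 − D = 0.88454, i.e. 0.885 to 3 decimal places.

0.885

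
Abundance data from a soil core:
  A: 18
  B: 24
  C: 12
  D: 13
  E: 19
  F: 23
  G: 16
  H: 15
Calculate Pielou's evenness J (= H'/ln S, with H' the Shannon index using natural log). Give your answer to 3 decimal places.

0.987

Total N = 18+24+12+13+19+23+16+15 = 140, so the proportions are 0.12857, 0.17143, 0.08571, 0.09286, 0.13571, 0.16429, 0.11429, 0.10714 (working shown to 5 dp, full precision carried).
H' = −Σ pᵢ ln pᵢ = −((-0.26373) + (-0.30233) + (-0.21058) + (-0.22069) + (-0.27105) + (-0.29672) + (-0.24789) + (-0.23931)) = 2.05231.
With S = 8 species, ln S = 2.07944, so J = 2.05231/2.07944 = 0.98695, i.e. 0.987 to 3 decimal places.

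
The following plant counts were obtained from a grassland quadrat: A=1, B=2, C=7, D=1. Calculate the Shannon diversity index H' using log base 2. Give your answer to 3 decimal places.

Total N = 1+2+7+1 = 11, so the proportions are 0.09091, 0.18182, 0.63636, 0.09091 (working shown to 5 dp, full precision carried).
Each pᵢ log₂ pᵢ term: 0.09091×(-3.45943)=-0.31449, 0.18182×(-2.45943)=-0.44717, 0.63636×(-0.65208)=-0.41496, 0.09091×(-3.45943)=-0.31449.
Sum = -1.49111, so H' = 1.491.

1.491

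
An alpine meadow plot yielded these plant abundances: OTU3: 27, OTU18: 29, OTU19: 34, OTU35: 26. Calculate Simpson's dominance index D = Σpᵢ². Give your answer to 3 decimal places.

Total N = 27+29+34+26 = 116, so the proportions are 0.23276, 0.25, 0.2931, 0.22414 (working shown to 5 dp, full precision carried).
D = 0.23276² + 0.25² + 0.2931² + 0.22414² = 0.05418 + 0.06250 + 0.08591 + 0.05024 = 0.25282.
To 3 decimal places, D = 0.253.

0.253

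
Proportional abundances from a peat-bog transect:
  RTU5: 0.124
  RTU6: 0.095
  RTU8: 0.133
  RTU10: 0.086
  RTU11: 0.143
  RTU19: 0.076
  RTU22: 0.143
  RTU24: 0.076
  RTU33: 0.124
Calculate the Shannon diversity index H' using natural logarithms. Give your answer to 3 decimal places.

2.169

Each pᵢ ln pᵢ term (working shown to 5 dp, full precision carried): 0.124×(-2.08747)=-0.25885, 0.095×(-2.35388)=-0.22362, 0.133×(-2.01741)=-0.26832, 0.086×(-2.45341)=-0.21099, 0.143×(-1.94491)=-0.27812, 0.076×(-2.57702)=-0.19585, 0.143×(-1.94491)=-0.27812, 0.076×(-2.57702)=-0.19585, 0.124×(-2.08747)=-0.25885.
Sum = -2.16857, so H' = 2.169.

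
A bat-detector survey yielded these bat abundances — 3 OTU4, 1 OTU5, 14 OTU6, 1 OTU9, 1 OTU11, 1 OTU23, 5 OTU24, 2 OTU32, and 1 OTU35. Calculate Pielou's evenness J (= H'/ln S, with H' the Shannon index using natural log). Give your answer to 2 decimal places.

Total N = 3+1+14+1+1+1+5+2+1 = 29, so the proportions are 0.1034, 0.0345, 0.4828, 0.0345, 0.0345, 0.0345, 0.1724, 0.069, 0.0345 (working shown to 4 dp, full precision carried).
H' = −Σ pᵢ ln pᵢ = −((-0.2347) + (-0.1161) + (-0.3516) + (-0.1161) + (-0.1161) + (-0.1161) + (-0.3031) + (-0.1844) + (-0.1161)) = 1.6543.
With S = 9 species, ln S = 2.1972, so J = 1.6543/2.1972 = 0.7529, i.e. 0.75 to 2 decimal places.

0.75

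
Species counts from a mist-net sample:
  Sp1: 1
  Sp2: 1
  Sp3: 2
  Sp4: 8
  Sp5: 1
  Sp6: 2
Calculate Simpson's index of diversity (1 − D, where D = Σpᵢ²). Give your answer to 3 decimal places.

0.667

Total N = 1+1+2+8+1+2 = 15, so the proportions are 0.06667, 0.06667, 0.13333, 0.53333, 0.06667, 0.13333 (working shown to 5 dp, full precision carried).
D = 0.06667² + 0.06667² + 0.13333² + 0.53333² + 0.06667² + 0.13333² = 0.00444 + 0.00444 + 0.01778 + 0.28444 + 0.00444 + 0.01778 = 0.33333.
So 1 − D = 0.66667, i.e. 0.667 to 3 decimal places.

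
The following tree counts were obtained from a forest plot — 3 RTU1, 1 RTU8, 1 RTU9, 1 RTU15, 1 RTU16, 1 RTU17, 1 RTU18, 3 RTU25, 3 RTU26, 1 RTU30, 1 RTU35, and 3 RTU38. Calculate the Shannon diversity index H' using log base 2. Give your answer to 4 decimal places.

3.3710

Total N = 3+1+1+1+1+1+1+3+3+1+1+3 = 20, so the proportions are 0.15, 0.05, 0.05, 0.05, 0.05, 0.05, 0.05, 0.15, 0.15, 0.05, 0.05, 0.15 (working shown to 7 dp, full precision carried).
Each pᵢ log₂ pᵢ term: 0.15×(-2.7369656)=-0.4105448, 0.05×(-4.3219281)=-0.2160964, 0.05×(-4.3219281)=-0.2160964, 0.05×(-4.3219281)=-0.2160964, 0.05×(-4.3219281)=-0.2160964, 0.05×(-4.3219281)=-0.2160964, 0.05×(-4.3219281)=-0.2160964, 0.15×(-2.7369656)=-0.4105448, 0.15×(-2.7369656)=-0.4105448, 0.05×(-4.3219281)=-0.2160964, 0.05×(-4.3219281)=-0.2160964, 0.15×(-2.7369656)=-0.4105448.
Sum = -3.3709506, so H' = 3.3710.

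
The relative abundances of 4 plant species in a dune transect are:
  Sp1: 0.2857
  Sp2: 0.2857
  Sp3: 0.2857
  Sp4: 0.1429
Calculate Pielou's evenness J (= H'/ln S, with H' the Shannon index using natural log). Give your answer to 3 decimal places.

H' = −Σ pᵢ ln pᵢ = −((-0.35793) + (-0.35793) + (-0.35793) + (-0.27803)) = 1.35181 (working shown to 5 dp, full precision carried).
With S = 4 species, ln S = 1.38629, so J = 1.35181/1.38629 = 0.97513, i.e. 0.975 to 3 decimal places.

0.975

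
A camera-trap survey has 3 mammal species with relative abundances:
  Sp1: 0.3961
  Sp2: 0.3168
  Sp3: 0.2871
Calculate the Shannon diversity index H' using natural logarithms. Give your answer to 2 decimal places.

Each pᵢ ln pᵢ term (working shown to 4 dp, full precision carried): 0.3961×(-0.9261)=-0.3668, 0.3168×(-1.1495)=-0.3642, 0.2871×(-1.2479)=-0.3583.
Sum = -1.0893, so H' = 1.09.

1.09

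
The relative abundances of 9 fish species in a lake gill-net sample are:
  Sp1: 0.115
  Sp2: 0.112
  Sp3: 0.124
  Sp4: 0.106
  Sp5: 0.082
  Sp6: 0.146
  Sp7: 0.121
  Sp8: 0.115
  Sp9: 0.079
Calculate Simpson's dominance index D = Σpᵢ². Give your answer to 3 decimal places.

0.115

D = 0.115² + 0.112² + 0.124² + 0.106² + 0.082² + 0.146² + 0.121² + 0.115² + 0.079² = 0.01323 + 0.01254 + 0.01538 + 0.01124 + 0.00672 + 0.02132 + 0.01464 + 0.01323 + 0.00624 = 0.11453 (working shown to 5 dp, full precision carried).
To 3 decimal places, D = 0.115.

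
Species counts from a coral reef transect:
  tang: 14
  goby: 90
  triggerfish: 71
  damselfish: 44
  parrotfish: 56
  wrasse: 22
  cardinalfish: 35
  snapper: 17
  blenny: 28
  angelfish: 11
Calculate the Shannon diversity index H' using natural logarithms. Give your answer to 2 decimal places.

Total N = 14+90+71+44+56+22+35+17+28+11 = 388, so the proportions are 0.0361, 0.232, 0.183, 0.1134, 0.1443, 0.0567, 0.0902, 0.0438, 0.0722, 0.0284 (working shown to 4 dp, full precision carried).
Each pᵢ ln pᵢ term: 0.0361×(-3.3219)=-0.1199, 0.232×(-1.4612)=-0.3389, 0.183×(-1.6983)=-0.3108, 0.1134×(-2.1768)=-0.2469, 0.1443×(-1.9357)=-0.2794, 0.0567×(-2.8700)=-0.1627, 0.0902×(-2.4057)=-0.2170, 0.0438×(-3.1278)=-0.1370, 0.0722×(-2.6288)=-0.1897, 0.0284×(-3.5631)=-0.1010.
Sum = -2.1033, so H' = 2.10.

2.10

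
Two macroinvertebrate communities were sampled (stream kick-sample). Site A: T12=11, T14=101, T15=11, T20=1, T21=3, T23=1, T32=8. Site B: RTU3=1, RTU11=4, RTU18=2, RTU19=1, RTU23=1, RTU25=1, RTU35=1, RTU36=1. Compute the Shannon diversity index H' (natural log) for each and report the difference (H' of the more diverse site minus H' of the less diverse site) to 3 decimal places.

Site A: N=136, proportions 0.08088, 0.74265, 0.08088, 0.00735, 0.02206, 0.00735, 0.05882, giving H' = 0.95080 (working shown to 5 dp, full precision carried).
Site B: N=12, proportions 0.08333, 0.33333, 0.16667, 0.08333, 0.08333, 0.08333, 0.08333, 0.08333, giving H' = 1.90728.
Difference = |0.95080 − 1.90728| = 0.95648, i.e. 0.956 to 3 decimal places.

0.956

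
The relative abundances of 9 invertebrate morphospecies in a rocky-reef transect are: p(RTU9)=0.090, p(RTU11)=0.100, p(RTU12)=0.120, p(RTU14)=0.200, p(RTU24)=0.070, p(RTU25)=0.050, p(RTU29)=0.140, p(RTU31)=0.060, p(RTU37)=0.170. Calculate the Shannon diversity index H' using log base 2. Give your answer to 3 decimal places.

Each pᵢ log₂ pᵢ term (working shown to 5 dp, full precision carried): 0.09×(-3.47393)=-0.31265, 0.1×(-3.32193)=-0.33219, 0.12×(-3.05889)=-0.36707, 0.2×(-2.32193)=-0.46439, 0.07×(-3.83650)=-0.26856, 0.05×(-4.32193)=-0.21610, 0.14×(-2.83650)=-0.39711, 0.06×(-4.05889)=-0.24353, 0.17×(-2.55639)=-0.43459.
Sum = -3.03618, so H' = 3.036.

3.036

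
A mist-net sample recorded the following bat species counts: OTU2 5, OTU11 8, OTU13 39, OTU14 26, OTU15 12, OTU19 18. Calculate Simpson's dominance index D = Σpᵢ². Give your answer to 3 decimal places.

0.236

Total N = 5+8+39+26+12+18 = 108, so the proportions are 0.0463, 0.07407, 0.36111, 0.24074, 0.11111, 0.16667 (working shown to 5 dp, full precision carried).
D = 0.0463² + 0.07407² + 0.36111² + 0.24074² + 0.11111² + 0.16667² = 0.00214 + 0.00549 + 0.13040 + 0.05796 + 0.01235 + 0.02778 = 0.23611.
To 3 decimal places, D = 0.236.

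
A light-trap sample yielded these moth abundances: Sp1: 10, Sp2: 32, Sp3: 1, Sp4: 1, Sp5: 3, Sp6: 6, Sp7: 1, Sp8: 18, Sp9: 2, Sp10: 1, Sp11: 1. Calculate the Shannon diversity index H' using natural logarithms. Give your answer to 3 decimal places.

1.681

Total N = 10+32+1+1+3+6+1+18+2+1+1 = 76, so the proportions are 0.13158, 0.42105, 0.01316, 0.01316, 0.03947, 0.07895, 0.01316, 0.23684, 0.02632, 0.01316, 0.01316 (working shown to 5 dp, full precision carried).
Each pᵢ ln pᵢ term: 0.13158×(-2.02815)=-0.26686, 0.42105×(-0.86500)=-0.36421, 0.01316×(-4.33073)=-0.05698, 0.01316×(-4.33073)=-0.05698, 0.03947×(-3.23212)=-0.12758, 0.07895×(-2.53897)=-0.20045, 0.01316×(-4.33073)=-0.05698, 0.23684×(-1.44036)=-0.34114, 0.02632×(-3.63759)=-0.09573, 0.01316×(-4.33073)=-0.05698, 0.01316×(-4.33073)=-0.05698.
Sum = -1.68088, so H' = 1.681.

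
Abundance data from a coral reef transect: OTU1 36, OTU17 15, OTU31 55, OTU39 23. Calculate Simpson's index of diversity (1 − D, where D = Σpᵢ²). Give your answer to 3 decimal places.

Total N = 36+15+55+23 = 129, so the proportions are 0.27907, 0.11628, 0.42636, 0.17829 (working shown to 5 dp, full precision carried).
D = 0.27907² + 0.11628² + 0.42636² + 0.17829² = 0.07788 + 0.01352 + 0.18178 + 0.03179 = 0.30497.
So 1 − D = 0.69503, i.e. 0.695 to 3 decimal places.

0.695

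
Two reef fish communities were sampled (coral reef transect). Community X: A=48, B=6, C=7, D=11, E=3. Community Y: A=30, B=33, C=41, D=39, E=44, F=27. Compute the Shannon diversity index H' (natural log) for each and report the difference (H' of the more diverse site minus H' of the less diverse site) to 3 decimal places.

Community X: N=75, proportions 0.64, 0.08, 0.093333, 0.146667, 0.04, giving H' = 1.119325 (working shown to 6 dp, full precision carried).
Community Y: N=214, proportions 0.140187, 0.154206, 0.191589, 0.182243, 0.205607, 0.126168, giving H' = 1.776967.
Difference = |1.119325 − 1.776967| = 0.657642, i.e. 0.658 to 3 decimal places.

0.658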